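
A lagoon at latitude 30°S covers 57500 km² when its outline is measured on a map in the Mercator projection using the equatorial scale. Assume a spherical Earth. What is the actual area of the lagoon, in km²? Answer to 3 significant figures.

43100 km²

The Mercator projection is conformal; its linear scale factor is the same in every direction and equals sec φ = 1/cos φ.
Areal scale = k² = sec²φ = 1/cos²(30°) = 1/0.8660² = 1.333.
True area = apparent / (areal scale) = 57500 / 1.333 ≈ 43100 km².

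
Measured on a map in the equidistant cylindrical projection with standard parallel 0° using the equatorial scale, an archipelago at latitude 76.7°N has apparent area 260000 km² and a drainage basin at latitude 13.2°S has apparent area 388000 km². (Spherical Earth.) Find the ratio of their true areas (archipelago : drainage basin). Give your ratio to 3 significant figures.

Plate carrée has h = 1 and k = sec φ, giving areal scale sec φ; true area = (apparent area) · cos φ.
True area of archipelago: 260000 × cos(76.7°) = 260000 × 0.2300 = 59810 km².
True area of drainage basin: 388000 × cos(13.2°) = 388000 × 0.9736 = 377700 km².
Ratio = 59810 / 377700 ≈ 0.158.

0.158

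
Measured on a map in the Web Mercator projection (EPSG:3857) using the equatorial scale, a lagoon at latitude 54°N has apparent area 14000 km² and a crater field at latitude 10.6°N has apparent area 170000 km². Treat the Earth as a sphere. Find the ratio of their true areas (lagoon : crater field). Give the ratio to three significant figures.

0.0294

Mercator's areal exaggeration is sec²φ; hence true area = (apparent area) · cos²φ.
True area of lagoon: 14000 × cos²(54°) = 14000 × 0.3455 = 4837 km².
True area of crater field: 170000 × cos²(10.6°) = 170000 × 0.9662 = 164200 km².
Ratio = 4837 / 164200 ≈ 0.0294.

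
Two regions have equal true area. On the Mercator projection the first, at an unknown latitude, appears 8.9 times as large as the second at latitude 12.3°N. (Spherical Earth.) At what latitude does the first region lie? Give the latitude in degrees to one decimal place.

70.9°

For equal true areas on Mercator, apparent areas scale as sec²φ, so the ratio is cos²φ₂ / cos²φ₁.
cos²φ₂ / cos²φ₁ = 8.9  ⇒  cos φ₁ = cos 12.3° / √8.9 = 0.9770/2.983 = 0.3275.
φ₁ = arccos(0.3275) ≈ 70.9°.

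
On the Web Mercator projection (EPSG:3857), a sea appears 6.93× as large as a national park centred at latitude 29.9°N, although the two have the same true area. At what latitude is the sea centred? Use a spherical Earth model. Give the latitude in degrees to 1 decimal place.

70.8°

Mercator areal scale is sec²φ, so apparent-area ratio = sec²φ₁ / sec²φ₂ = cos²φ₂ / cos²φ₁.
cos²φ₂ / cos²φ₁ = 6.93  ⇒  cos φ₁ = cos 29.9° / √6.93 = 0.8669/2.632 = 0.3293.
φ₁ = arccos(0.3293) ≈ 70.8°.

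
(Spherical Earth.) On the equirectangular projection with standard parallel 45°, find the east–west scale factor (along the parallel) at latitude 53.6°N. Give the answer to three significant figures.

1.19

The equidistant cylindrical projection with φ₀ = 45° has h = 1 (meridians true) and k = cos φ₀ / cos φ along parallels.
k = cos 45° / cos 53.6° = 0.7071/0.5934 = 1.192.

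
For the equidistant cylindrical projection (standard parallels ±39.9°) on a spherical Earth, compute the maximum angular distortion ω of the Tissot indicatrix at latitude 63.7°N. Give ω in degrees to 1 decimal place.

In the equirectangular projection with standard parallel φ₀ = 39.9° (x = Rλ cos φ₀, y = Rφ), meridians are true-scale (h = 1) and the parallel scale is k = cos φ₀ / cos φ.
At 63.7°: h = 1.000, k = 1.731; principal scales a = 1.731, b = 1.000.
sin(ω/2) = (a − b)/(a + b) = 0.7315/2.731 = 0.2678, so ω = 2 arcsin(0.2678) ≈ 31.1°.

31.1°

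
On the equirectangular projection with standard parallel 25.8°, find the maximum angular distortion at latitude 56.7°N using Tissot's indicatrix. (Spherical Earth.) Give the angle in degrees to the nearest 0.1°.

28.1°

In the equirectangular projection with standard parallel φ₀ = 25.8° (x = Rλ cos φ₀, y = Rφ), meridians are true-scale (h = 1) and the parallel scale is k = cos φ₀ / cos φ.
At 56.7°: h = 1.000, k = 1.640; principal scales a = 1.640, b = 1.000.
sin(ω/2) = (a − b)/(a + b) = 0.6399/2.640 = 0.2424, so ω = 2 arcsin(0.2424) ≈ 28.1°.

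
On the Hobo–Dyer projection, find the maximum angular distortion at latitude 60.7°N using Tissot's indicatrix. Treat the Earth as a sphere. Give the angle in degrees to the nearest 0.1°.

53.3°

The Hobo–Dyer projection is cylindrical equal-area with φ₀ = 37.5°. For cylindrical equal-area with standard parallel φ₀, h = cos φ / cos φ₀ and k = cos φ₀ / cos φ, so h·k = 1.
At 60.7°: h = 0.6169, k = 1.621; principal scales a = 1.621, b = 0.6169.
sin(ω/2) = (a − b)/(a + b) = 1.004/2.238 = 0.4487, so ω = 2 arcsin(0.4487) ≈ 53.3°.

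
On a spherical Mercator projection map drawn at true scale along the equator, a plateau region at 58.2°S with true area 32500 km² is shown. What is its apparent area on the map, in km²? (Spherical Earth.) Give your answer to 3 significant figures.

For Mercator, h = k = sec φ (a conformal cylindrical projection has a single point scale, 1/cos φ).
Areal scale = k² = sec²φ = 1/cos²(58.2°) = 1/0.5270² = 3.601.
Apparent area = 32500 × 3.601 ≈ 117000 km².

117000 km²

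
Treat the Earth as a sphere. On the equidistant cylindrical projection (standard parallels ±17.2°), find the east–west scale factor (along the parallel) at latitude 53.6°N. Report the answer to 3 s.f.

1.61

In the equirectangular projection with standard parallel φ₀ = 17.2° (x = Rλ cos φ₀, y = Rφ), meridians are true-scale (h = 1) and the parallel scale is k = cos φ₀ / cos φ.
k = cos 17.2° / cos 53.6° = 0.9553/0.5934 = 1.610.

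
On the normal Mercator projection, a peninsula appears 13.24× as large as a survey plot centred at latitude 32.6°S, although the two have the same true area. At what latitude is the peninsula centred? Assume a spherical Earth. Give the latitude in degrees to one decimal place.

76.6°

For equal true areas on Mercator, apparent areas scale as sec²φ, so the ratio is cos²φ₂ / cos²φ₁.
cos²φ₂ / cos²φ₁ = 13.24  ⇒  cos φ₁ = cos 32.6° / √13.24 = 0.8425/3.639 = 0.2315.
φ₁ = arccos(0.2315) ≈ 76.6°.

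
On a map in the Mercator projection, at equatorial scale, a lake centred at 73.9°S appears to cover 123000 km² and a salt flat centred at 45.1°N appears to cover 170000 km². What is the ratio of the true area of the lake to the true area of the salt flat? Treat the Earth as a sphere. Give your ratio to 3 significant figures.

Mercator's areal exaggeration is sec²φ; hence true area = (apparent area) · cos²φ.
True area of lake: 123000 × cos²(73.9°) = 123000 × 0.07690 = 9459 km².
True area of salt flat: 170000 × cos²(45.1°) = 170000 × 0.4983 = 84700 km².
Ratio = 9459 / 84700 ≈ 0.112.

0.112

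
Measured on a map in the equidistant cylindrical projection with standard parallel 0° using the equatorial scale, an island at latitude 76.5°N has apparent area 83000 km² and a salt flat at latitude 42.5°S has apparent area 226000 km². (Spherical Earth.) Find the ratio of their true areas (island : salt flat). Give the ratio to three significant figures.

0.116

On the plate carrée, areal scale = h·k = 1 × sec φ, so true area = apparent × cos φ.
True area of island: 83000 × cos(76.5°) = 83000 × 0.2334 = 19380 km².
True area of salt flat: 226000 × cos(42.5°) = 226000 × 0.7373 = 166600 km².
Ratio = 19380 / 166600 ≈ 0.116.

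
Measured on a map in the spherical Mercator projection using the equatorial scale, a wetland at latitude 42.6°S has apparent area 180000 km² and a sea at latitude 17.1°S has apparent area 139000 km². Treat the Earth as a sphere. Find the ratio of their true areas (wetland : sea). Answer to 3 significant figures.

Mercator's areal exaggeration is sec²φ; hence true area = (apparent area) · cos²φ.
True area of wetland: 180000 × cos²(42.6°) = 180000 × 0.5418 = 97530 km².
True area of sea: 139000 × cos²(17.1°) = 139000 × 0.9135 = 127000 km².
Ratio = 97530 / 127000 ≈ 0.768.

0.768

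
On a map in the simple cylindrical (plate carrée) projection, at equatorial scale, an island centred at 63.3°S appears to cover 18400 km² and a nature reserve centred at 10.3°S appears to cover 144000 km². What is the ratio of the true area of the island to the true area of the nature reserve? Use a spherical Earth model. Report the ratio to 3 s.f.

0.0584

On the plate carrée, areal scale = h·k = 1 × sec φ, so true area = apparent × cos φ.
True area of island: 18400 × cos(63.3°) = 18400 × 0.4493 = 8267 km².
True area of nature reserve: 144000 × cos(10.3°) = 144000 × 0.9839 = 141700 km².
Ratio = 8267 / 141700 ≈ 0.0584.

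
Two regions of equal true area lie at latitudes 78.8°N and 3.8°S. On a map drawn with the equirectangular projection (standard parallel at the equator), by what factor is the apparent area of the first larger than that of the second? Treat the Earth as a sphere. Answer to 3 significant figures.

In the plate carrée (x = Rλ, y = Rφ), meridians are true-scale (h = 1) and parallels are stretched by k = sec φ.
Areal scale at 78.8°: h·k = 1.000 × 5.148 = 5.148.
Areal scale at 3.8°: h·k = 1.000 × 1.002 = 1.002.
Ratio = 5.148/1.002 ≈ 5.14.

5.14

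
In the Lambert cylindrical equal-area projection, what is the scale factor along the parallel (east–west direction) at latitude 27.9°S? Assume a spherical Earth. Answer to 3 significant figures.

The Lambert cylindrical equal-area projection is the cylindrical equal-area projection with its standard parallel at the equator (φ₀ = 0). A cylindrical equal-area projection with standard parallel φ₀ has meridian scale h = cos φ / cos φ₀ and parallel scale k = cos φ₀ / cos φ (so areas are preserved, h·k = 1).
k = cos 0° / cos 27.9° = 1.000/0.8838 = 1.132.

1.13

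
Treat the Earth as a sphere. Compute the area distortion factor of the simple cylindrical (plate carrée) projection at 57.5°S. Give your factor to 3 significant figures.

Plate carrée maps x = Rλ, y = Rφ. The meridian scale is h = 1 and the parallel scale is k = 1/cos φ = sec φ.
Areal scale = h·k = 1 × sec φ; at 57.5°, h = 1.000, k = 1.861, so h·k = 1.861.

1.86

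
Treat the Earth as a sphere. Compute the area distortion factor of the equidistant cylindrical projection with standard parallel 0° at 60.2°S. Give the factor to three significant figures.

In the plate carrée (x = Rλ, y = Rφ), meridians are true-scale (h = 1) and parallels are stretched by k = sec φ.
Areal scale = h·k = 1 × sec φ; at 60.2°, h = 1.000, k = 2.012, so h·k = 2.012.

2.01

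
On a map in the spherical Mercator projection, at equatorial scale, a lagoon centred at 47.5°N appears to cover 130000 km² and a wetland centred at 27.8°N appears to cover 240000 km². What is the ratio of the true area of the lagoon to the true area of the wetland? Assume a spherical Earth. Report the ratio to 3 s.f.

0.316

Since Mercator area scale is 1/cos²φ, the true area equals the apparent area multiplied by cos²φ.
True area of lagoon: 130000 × cos²(47.5°) = 130000 × 0.4564 = 59330 km².
True area of wetland: 240000 × cos²(27.8°) = 240000 × 0.7825 = 187800 km².
Ratio = 59330 / 187800 ≈ 0.316.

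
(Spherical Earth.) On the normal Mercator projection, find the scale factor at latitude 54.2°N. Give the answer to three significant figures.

The Mercator projection is conformal; its linear scale factor is the same in every direction and equals sec φ = 1/cos φ.
k = 1/cos 54.2° = 1/0.5850 = 1.710.

1.71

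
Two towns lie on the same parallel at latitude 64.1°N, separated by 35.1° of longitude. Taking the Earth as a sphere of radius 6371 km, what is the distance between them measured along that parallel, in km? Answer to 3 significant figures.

Arc length along a parallel = R cos φ · Δλ (with Δλ in radians).
= 6371 × cos 64.1° × (35.1° × π/180) = 6371 × 0.4368 × 0.6126 ≈ 1700 km.

1700 km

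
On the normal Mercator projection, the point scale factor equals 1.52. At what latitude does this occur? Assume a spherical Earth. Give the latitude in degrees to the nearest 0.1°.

Mercator scale is k = sec φ = 1/cos φ.
1/cos φ = 1.52  ⇒  cos φ = 0.6579  ⇒  φ = arccos(0.6579) ≈ 48.9°.

48.9°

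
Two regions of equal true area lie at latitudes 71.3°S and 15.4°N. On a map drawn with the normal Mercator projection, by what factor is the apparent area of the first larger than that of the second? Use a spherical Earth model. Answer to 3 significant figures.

Mercator is conformal with k = sec φ, so areal scale = k² = sec²φ.
At 71.3°: sec²(71.3°) = 1/0.3206² = 9.728.
At 15.4°: sec²(15.4°) = 1/0.9641² = 1.076.
Ratio = 9.728/1.076 = cos²(15.4°)/cos²(71.3°) ≈ 9.04.

9.04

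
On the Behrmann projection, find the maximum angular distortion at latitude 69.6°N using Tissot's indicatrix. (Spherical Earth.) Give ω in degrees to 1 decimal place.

Behrmann is a cylindrical equal-area projection with standard parallels at ±30°. For cylindrical equal-area with standard parallel φ₀, h = cos φ / cos φ₀ and k = cos φ₀ / cos φ, so h·k = 1.
At 69.6°: h = 0.4025, k = 2.484; principal scales a = 2.484, b = 0.4025.
sin(ω/2) = (a − b)/(a + b) = 2.082/2.887 = 0.7212, so ω = 2 arcsin(0.7212) ≈ 92.3°.

92.3°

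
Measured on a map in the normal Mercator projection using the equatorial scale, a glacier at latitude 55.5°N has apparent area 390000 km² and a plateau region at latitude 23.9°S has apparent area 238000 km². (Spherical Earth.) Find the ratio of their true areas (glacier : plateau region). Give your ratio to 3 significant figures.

On Mercator the areal scale is sec²φ, so true area = apparent × cos²φ.
True area of glacier: 390000 × cos²(55.5°) = 390000 × 0.3208 = 125100 km².
True area of plateau region: 238000 × cos²(23.9°) = 238000 × 0.8359 = 198900 km².
Ratio = 125100 / 198900 ≈ 0.629.

0.629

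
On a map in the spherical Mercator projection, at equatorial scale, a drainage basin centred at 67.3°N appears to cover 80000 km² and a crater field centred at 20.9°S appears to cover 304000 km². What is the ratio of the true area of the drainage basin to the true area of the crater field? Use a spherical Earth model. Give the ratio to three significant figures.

0.0449

Since Mercator area scale is 1/cos²φ, the true area equals the apparent area multiplied by cos²φ.
True area of drainage basin: 80000 × cos²(67.3°) = 80000 × 0.1489 = 11910 km².
True area of crater field: 304000 × cos²(20.9°) = 304000 × 0.8727 = 265300 km².
Ratio = 11910 / 265300 ≈ 0.0449.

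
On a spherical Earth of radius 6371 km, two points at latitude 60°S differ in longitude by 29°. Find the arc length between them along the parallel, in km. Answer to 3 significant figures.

Arc length along a parallel = R cos φ · Δλ (with Δλ in radians).
= 6371 × cos 60° × (29° × π/180) = 6371 × 0.5000 × 0.5061 ≈ 1610 km.

1610 km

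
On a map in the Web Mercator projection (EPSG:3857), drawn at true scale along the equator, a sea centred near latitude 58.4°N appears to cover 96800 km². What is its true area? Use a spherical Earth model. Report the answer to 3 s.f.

26600 km²

The Mercator projection is conformal; its linear scale factor is the same in every direction and equals sec φ = 1/cos φ.
Areal scale = k² = sec²φ = 1/cos²(58.4°) = 1/0.5240² = 3.642.
True area = apparent / (areal scale) = 96800 / 3.642 ≈ 26600 km².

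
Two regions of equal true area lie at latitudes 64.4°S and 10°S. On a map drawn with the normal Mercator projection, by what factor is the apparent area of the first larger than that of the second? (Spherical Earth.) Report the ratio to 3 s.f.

5.19

Mercator areal scale is sec²φ.
At 64.4°: sec²(64.4°) = 1/0.4321² = 5.356.
At 10°: sec²(10°) = 1/0.9848² = 1.031.
Ratio = 5.356/1.031 = cos²(10°)/cos²(64.4°) ≈ 5.19.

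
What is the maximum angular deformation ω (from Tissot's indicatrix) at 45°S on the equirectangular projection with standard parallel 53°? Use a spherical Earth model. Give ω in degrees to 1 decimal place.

9.2°

In the equirectangular projection with standard parallel φ₀ = 53° (x = Rλ cos φ₀, y = Rφ), meridians are true-scale (h = 1) and the parallel scale is k = cos φ₀ / cos φ.
At 45°: h = 1.000, k = 0.8511; principal scales a = 1.000, b = 0.8511.
sin(ω/2) = (a − b)/(a + b) = 0.1489/1.851 = 0.08044, so ω = 2 arcsin(0.08044) ≈ 9.2°.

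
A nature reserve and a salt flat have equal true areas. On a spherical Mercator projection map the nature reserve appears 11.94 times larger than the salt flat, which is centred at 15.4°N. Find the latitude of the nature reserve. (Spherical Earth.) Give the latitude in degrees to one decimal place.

For equal true areas on Mercator, apparent areas scale as sec²φ, so the ratio is cos²φ₂ / cos²φ₁.
cos²φ₂ / cos²φ₁ = 11.94  ⇒  cos φ₁ = cos 15.4° / √11.94 = 0.9641/3.455 = 0.2790.
φ₁ = arccos(0.2790) ≈ 73.8°.

73.8°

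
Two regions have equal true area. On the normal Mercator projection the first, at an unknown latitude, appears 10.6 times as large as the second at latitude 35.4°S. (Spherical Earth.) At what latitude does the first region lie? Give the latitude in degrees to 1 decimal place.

75.5°

Mercator areal scale is sec²φ, so apparent-area ratio = sec²φ₁ / sec²φ₂ = cos²φ₂ / cos²φ₁.
cos²φ₂ / cos²φ₁ = 10.6  ⇒  cos φ₁ = cos 35.4° / √10.6 = 0.8151/3.256 = 0.2504.
φ₁ = arccos(0.2504) ≈ 75.5°.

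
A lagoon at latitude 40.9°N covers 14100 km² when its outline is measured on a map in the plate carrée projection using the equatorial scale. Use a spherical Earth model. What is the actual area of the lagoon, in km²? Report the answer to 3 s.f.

10700 km²

For the equirectangular projection with φ₀ = 0 (plate carrée), h = 1 along meridians and k = sec φ along parallels.
Areal scale = h·k = 1 × sec φ; at 40.9°, h = 1.000, k = 1.323, so h·k = 1.323.
True area = apparent / (areal scale) = 14100 / 1.323 ≈ 10700 km².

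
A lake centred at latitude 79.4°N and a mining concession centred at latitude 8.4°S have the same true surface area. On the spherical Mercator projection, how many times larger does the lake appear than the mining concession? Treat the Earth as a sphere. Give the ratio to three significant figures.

On Mercator, area is exaggerated by sec²φ = 1/cos²φ.
At 79.4°: sec²(79.4°) = 1/0.1840² = 29.55.
At 8.4°: sec²(8.4°) = 1/0.9893² = 1.022.
Ratio = 29.55/1.022 = cos²(8.4°)/cos²(79.4°) ≈ 28.9.

28.9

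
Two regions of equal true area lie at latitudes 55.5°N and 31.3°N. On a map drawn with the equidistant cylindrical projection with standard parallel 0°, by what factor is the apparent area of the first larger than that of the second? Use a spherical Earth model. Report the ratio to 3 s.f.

In the plate carrée (x = Rλ, y = Rφ), meridians are true-scale (h = 1) and parallels are stretched by k = sec φ.
Areal scale at 55.5°: h·k = 1.000 × 1.766 = 1.766.
Areal scale at 31.3°: h·k = 1.000 × 1.170 = 1.170.
Ratio = 1.766/1.170 ≈ 1.51.

1.51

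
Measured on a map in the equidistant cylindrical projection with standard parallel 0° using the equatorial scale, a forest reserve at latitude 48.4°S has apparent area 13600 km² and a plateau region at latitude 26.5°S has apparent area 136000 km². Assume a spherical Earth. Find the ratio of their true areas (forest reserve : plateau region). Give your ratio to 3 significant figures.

On the plate carrée, areal scale = h·k = 1 × sec φ, so true area = apparent × cos φ.
True area of forest reserve: 13600 × cos(48.4°) = 13600 × 0.6639 = 9029 km².
True area of plateau region: 136000 × cos(26.5°) = 136000 × 0.8949 = 121700 km².
Ratio = 9029 / 121700 ≈ 0.0742.

0.0742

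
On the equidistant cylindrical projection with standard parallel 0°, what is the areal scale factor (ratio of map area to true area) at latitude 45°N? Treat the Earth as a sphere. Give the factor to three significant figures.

1.41

For the equirectangular projection with φ₀ = 0 (plate carrée), h = 1 along meridians and k = sec φ along parallels.
Areal scale = h·k = 1 × sec φ; at 45°, h = 1.000, k = 1.414, so h·k = 1.414.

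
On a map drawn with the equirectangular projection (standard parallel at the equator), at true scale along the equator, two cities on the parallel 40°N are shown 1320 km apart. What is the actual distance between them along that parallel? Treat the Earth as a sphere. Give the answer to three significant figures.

1010 km

Plate carrée maps x = Rλ, y = Rφ. The meridian scale is h = 1 and the parallel scale is k = 1/cos φ = sec φ.
Along the parallel at 40°, map distances are exaggerated by k = sec 40° = 1.305.
True distance = 1320 / 1.305 = 1320 × cos 40° ≈ 1010 km.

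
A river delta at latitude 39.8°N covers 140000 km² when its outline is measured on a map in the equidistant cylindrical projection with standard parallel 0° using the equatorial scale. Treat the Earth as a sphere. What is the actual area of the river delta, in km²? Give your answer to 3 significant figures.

108000 km²

For the equirectangular projection with φ₀ = 0 (plate carrée), h = 1 along meridians and k = sec φ along parallels.
Areal scale = h·k = 1 × sec φ; at 39.8°, h = 1.000, k = 1.302, so h·k = 1.302.
True area = apparent / (areal scale) = 140000 / 1.302 ≈ 108000 km².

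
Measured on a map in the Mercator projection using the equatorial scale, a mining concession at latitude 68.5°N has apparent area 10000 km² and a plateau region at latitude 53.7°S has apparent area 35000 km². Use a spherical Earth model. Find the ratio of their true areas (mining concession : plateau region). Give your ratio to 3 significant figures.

On Mercator the areal scale is sec²φ, so true area = apparent × cos²φ.
True area of mining concession: 10000 × cos²(68.5°) = 10000 × 0.1343 = 1343 km².
True area of plateau region: 35000 × cos²(53.7°) = 35000 × 0.3505 = 12270 km².
Ratio = 1343 / 12270 ≈ 0.110.

0.110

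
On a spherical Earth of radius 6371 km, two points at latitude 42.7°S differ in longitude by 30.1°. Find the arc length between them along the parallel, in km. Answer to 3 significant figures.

2460 km

Arc length along a parallel = R cos φ · Δλ (with Δλ in radians).
= 6371 × cos 42.7° × (30.1° × π/180) = 6371 × 0.7349 × 0.5253 ≈ 2460 km.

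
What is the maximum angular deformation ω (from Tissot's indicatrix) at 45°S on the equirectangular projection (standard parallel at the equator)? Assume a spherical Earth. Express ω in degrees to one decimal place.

19.8°

Plate carrée maps x = Rλ, y = Rφ. The meridian scale is h = 1 and the parallel scale is k = 1/cos φ = sec φ.
At 45°: h = 1.000, k = 1.414; principal scales a = 1.414, b = 1.000.
sin(ω/2) = (a − b)/(a + b) = 0.4142/2.414 = 0.1716, so ω = 2 arcsin(0.1716) ≈ 19.8°.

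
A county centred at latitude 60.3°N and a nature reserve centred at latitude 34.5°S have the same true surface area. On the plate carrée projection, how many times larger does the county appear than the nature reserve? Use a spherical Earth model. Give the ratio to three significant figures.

1.66

Plate carrée maps x = Rλ, y = Rφ. The meridian scale is h = 1 and the parallel scale is k = 1/cos φ = sec φ.
Areal scale at 60.3°: h·k = 1.000 × 2.018 = 2.018.
Areal scale at 34.5°: h·k = 1.000 × 1.213 = 1.213.
Ratio = 2.018/1.213 ≈ 1.66.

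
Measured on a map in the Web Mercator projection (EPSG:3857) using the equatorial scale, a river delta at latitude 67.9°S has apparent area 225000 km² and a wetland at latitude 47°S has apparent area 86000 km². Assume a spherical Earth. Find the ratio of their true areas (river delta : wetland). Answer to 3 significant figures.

0.796

Mercator's areal exaggeration is sec²φ; hence true area = (apparent area) · cos²φ.
True area of river delta: 225000 × cos²(67.9°) = 225000 × 0.1415 = 31850 km².
True area of wetland: 86000 × cos²(47°) = 86000 × 0.4651 = 40000 km².
Ratio = 31850 / 40000 ≈ 0.796.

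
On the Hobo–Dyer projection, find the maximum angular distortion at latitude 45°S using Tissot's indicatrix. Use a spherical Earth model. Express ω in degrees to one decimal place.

13.2°

Hobo–Dyer is a cylindrical equal-area projection with standard parallels at ±37.5°. For cylindrical equal-area with standard parallel φ₀, h = cos φ / cos φ₀ and k = cos φ₀ / cos φ, so h·k = 1.
At 45°: h = 0.8913, k = 1.122; principal scales a = 1.122, b = 0.8913.
sin(ω/2) = (a − b)/(a + b) = 0.2307/2.013 = 0.1146, so ω = 2 arcsin(0.1146) ≈ 13.2°.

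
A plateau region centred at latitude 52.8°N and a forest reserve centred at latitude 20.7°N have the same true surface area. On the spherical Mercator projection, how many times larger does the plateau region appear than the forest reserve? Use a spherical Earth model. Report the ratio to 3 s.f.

2.39

On Mercator, area is exaggerated by sec²φ = 1/cos²φ.
At 52.8°: sec²(52.8°) = 1/0.6046² = 2.736.
At 20.7°: sec²(20.7°) = 1/0.9354² = 1.143.
Ratio = 2.736/1.143 = cos²(20.7°)/cos²(52.8°) ≈ 2.39.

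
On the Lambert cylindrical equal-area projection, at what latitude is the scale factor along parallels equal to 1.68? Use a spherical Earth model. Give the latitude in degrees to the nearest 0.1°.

53.5°

The Lambert cylindrical equal-area projection is the cylindrical equal-area projection with its standard parallel at the equator (φ₀ = 0). Cylindrical equal-area (φ₀ = 0°): h = cos φ / cos 0° along meridians, k = cos 0° / cos φ along parallels; h·k = 1.
k = cos φ₀ / cos φ = 1.68  ⇒  cos φ = cos 0° / 1.68 = 0.5952.
φ = arccos(0.5952) ≈ 53.5°.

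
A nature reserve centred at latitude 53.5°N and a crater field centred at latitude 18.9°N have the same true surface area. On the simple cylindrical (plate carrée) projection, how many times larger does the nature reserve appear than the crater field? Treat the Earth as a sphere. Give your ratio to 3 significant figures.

In the plate carrée (x = Rλ, y = Rφ), meridians are true-scale (h = 1) and parallels are stretched by k = sec φ.
Areal scale at 53.5°: h·k = 1.000 × 1.681 = 1.681.
Areal scale at 18.9°: h·k = 1.000 × 1.057 = 1.057.
Ratio = 1.681/1.057 ≈ 1.59.

1.59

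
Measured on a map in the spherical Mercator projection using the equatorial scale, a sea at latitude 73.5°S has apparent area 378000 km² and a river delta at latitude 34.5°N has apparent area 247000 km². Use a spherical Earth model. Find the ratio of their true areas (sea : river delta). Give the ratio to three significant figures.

0.182

On Mercator the areal scale is sec²φ, so true area = apparent × cos²φ.
True area of sea: 378000 × cos²(73.5°) = 378000 × 0.08066 = 30490 km².
True area of river delta: 247000 × cos²(34.5°) = 247000 × 0.6792 = 167800 km².
Ratio = 30490 / 167800 ≈ 0.182.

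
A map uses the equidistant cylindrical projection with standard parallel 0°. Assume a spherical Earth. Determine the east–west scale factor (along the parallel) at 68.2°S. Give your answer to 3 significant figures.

2.69

For the equirectangular projection with φ₀ = 0 (plate carrée), h = 1 along meridians and k = sec φ along parallels.
k = 1/cos 68.2° = 1/0.3714 = 2.693.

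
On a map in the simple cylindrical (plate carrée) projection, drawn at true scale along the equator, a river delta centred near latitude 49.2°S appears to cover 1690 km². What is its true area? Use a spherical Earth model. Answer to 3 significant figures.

1100 km²

In the plate carrée (x = Rλ, y = Rφ), meridians are true-scale (h = 1) and parallels are stretched by k = sec φ.
Areal scale = h·k = 1 × sec φ; at 49.2°, h = 1.000, k = 1.530, so h·k = 1.530.
True area = apparent / (areal scale) = 1690 / 1.530 ≈ 1100 km².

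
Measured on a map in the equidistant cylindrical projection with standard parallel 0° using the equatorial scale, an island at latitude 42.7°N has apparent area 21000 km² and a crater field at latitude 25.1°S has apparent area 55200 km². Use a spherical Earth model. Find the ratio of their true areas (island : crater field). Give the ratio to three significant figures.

On the plate carrée, areal scale = h·k = 1 × sec φ, so true area = apparent × cos φ.
True area of island: 21000 × cos(42.7°) = 21000 × 0.7349 = 15430 km².
True area of crater field: 55200 × cos(25.1°) = 55200 × 0.9056 = 49990 km².
Ratio = 15430 / 49990 ≈ 0.309.

0.309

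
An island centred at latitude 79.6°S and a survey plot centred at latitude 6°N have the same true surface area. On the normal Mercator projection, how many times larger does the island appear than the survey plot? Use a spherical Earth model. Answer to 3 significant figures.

On Mercator, area is exaggerated by sec²φ = 1/cos²φ.
At 79.6°: sec²(79.6°) = 1/0.1805² = 30.69.
At 6°: sec²(6°) = 1/0.9945² = 1.011.
Ratio = 30.69/1.011 = cos²(6°)/cos²(79.6°) ≈ 30.4.

30.4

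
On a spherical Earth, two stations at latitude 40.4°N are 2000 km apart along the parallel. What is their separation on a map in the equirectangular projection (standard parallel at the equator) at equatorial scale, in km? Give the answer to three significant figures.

In the plate carrée (x = Rλ, y = Rφ), meridians are true-scale (h = 1) and parallels are stretched by k = sec φ.
Along the parallel, k = sec 40.4° = 1/0.7615 = 1.313.
Map distance = 2000 × 1.313 ≈ 2630 km.

2630 km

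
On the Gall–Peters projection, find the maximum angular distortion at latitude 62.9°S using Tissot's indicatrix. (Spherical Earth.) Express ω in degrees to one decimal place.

48.8°

Gall–Peters is a cylindrical equal-area projection with standard parallels at ±45°. For cylindrical equal-area with standard parallel φ₀, h = cos φ / cos φ₀ and k = cos φ₀ / cos φ, so h·k = 1.
At 62.9°: h = 0.6442, k = 1.552; principal scales a = 1.552, b = 0.6442.
sin(ω/2) = (a − b)/(a + b) = 0.9080/2.196 = 0.4134, so ω = 2 arcsin(0.4134) ≈ 48.8°.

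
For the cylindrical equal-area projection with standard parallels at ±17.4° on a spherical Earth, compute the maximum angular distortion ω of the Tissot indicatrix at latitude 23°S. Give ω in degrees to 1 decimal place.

Cylindrical equal-area (φ₀ = 17.4°): h = cos φ / cos 17.4° along meridians, k = cos 17.4° / cos φ along parallels; h·k = 1.
At 23°: h = 0.9646, k = 1.037; principal scales a = 1.037, b = 0.9646.
sin(ω/2) = (a − b)/(a + b) = 0.07200/2.001 = 0.03598, so ω = 2 arcsin(0.03598) ≈ 4.1°.

4.1°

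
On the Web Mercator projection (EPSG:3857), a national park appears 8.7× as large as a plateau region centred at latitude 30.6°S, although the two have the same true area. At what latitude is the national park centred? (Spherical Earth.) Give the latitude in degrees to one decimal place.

Mercator areal scale is sec²φ, so apparent-area ratio = sec²φ₁ / sec²φ₂ = cos²φ₂ / cos²φ₁.
cos²φ₂ / cos²φ₁ = 8.7  ⇒  cos φ₁ = cos 30.6° / √8.7 = 0.8607/2.950 = 0.2918.
φ₁ = arccos(0.2918) ≈ 73.0°.

73.0°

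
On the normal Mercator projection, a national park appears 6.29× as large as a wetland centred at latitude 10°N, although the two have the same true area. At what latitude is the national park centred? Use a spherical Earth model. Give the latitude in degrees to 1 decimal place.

66.9°

Mercator areal scale is sec²φ, so apparent-area ratio = sec²φ₁ / sec²φ₂ = cos²φ₂ / cos²φ₁.
cos²φ₂ / cos²φ₁ = 6.29  ⇒  cos φ₁ = cos 10° / √6.29 = 0.9848/2.508 = 0.3927.
φ₁ = arccos(0.3927) ≈ 66.9°.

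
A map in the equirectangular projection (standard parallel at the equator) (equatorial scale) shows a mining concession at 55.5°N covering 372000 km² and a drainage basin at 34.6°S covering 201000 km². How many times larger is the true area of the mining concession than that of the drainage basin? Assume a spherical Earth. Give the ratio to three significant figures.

On the plate carrée, areal scale = h·k = 1 × sec φ, so true area = apparent × cos φ.
True area of mining concession: 372000 × cos(55.5°) = 372000 × 0.5664 = 210700 km².
True area of drainage basin: 201000 × cos(34.6°) = 201000 × 0.8231 = 165500 km².
Ratio = 210700 / 165500 ≈ 1.27.

1.27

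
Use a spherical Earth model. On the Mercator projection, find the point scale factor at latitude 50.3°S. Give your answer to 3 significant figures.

1.57

For Mercator, h = k = sec φ (a conformal cylindrical projection has a single point scale, 1/cos φ).
k = 1/cos 50.3° = 1/0.6388 = 1.566.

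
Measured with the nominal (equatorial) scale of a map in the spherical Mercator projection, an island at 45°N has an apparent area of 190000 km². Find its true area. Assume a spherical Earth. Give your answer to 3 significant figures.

For Mercator, h = k = sec φ (a conformal cylindrical projection has a single point scale, 1/cos φ).
Areal scale = k² = sec²φ = 1/cos²(45°) = 1/0.7071² = 2.000.
True area = apparent / (areal scale) = 190000 / 2.000 ≈ 95000 km².

95000 km²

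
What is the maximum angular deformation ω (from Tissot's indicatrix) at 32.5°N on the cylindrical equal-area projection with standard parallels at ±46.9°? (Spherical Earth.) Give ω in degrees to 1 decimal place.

Cylindrical equal-area (φ₀ = 46.9°): h = cos φ / cos 46.9° along meridians, k = cos 46.9° / cos φ along parallels; h·k = 1.
At 32.5°: h = 1.234, k = 0.8102; principal scales a = 1.234, b = 0.8102.
sin(ω/2) = (a − b)/(a + b) = 0.4242/2.044 = 0.2075, so ω = 2 arcsin(0.2075) ≈ 23.9°.

23.9°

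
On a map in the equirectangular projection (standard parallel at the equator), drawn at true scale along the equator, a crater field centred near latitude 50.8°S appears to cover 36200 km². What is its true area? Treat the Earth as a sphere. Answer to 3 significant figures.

Plate carrée maps x = Rλ, y = Rφ. The meridian scale is h = 1 and the parallel scale is k = 1/cos φ = sec φ.
Areal scale = h·k = 1 × sec φ; at 50.8°, h = 1.000, k = 1.582, so h·k = 1.582.
True area = apparent / (areal scale) = 36200 / 1.582 ≈ 22900 km².

22900 km²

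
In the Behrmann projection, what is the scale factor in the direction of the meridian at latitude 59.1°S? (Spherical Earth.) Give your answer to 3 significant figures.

0.593

The Behrmann projection is cylindrical equal-area with φ₀ = 30°. For cylindrical equal-area with standard parallel φ₀, h = cos φ / cos φ₀ and k = cos φ₀ / cos φ, so h·k = 1.
h = cos 59.1° / cos 30° = 0.5135/0.8660 = 0.5930.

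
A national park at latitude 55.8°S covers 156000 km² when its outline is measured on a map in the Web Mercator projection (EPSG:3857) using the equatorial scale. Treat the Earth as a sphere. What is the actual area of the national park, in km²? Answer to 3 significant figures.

49300 km²

Mercator is conformal, so the point scale is isotropic: h = k = sec φ = 1/cos φ.
Areal scale = k² = sec²φ = 1/cos²(55.8°) = 1/0.5621² = 3.165.
True area = apparent / (areal scale) = 156000 / 3.165 ≈ 49300 km².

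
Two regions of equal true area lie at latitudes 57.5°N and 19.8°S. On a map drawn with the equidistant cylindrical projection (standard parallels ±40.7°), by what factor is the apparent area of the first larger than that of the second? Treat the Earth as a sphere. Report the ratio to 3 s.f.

1.75

The equidistant cylindrical projection with φ₀ = 40.7° has h = 1 (meridians true) and k = cos φ₀ / cos φ along parallels.
Areal scale at 57.5°: h·k = 1.000 × 1.411 = 1.411.
Areal scale at 19.8°: h·k = 1.000 × 0.8058 = 0.8058.
Ratio = 1.411/0.8058 ≈ 1.75.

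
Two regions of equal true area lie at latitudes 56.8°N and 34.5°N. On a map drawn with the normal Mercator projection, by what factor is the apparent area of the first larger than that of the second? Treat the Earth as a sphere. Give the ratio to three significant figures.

2.27

Mercator areal scale is sec²φ.
At 56.8°: sec²(56.8°) = 1/0.5476² = 3.335.
At 34.5°: sec²(34.5°) = 1/0.8241² = 1.472.
Ratio = 3.335/1.472 = cos²(34.5°)/cos²(56.8°) ≈ 2.27.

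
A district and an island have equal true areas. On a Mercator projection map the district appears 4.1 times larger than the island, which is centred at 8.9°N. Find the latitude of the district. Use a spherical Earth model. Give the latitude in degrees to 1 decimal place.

60.8°

Mercator areal scale is sec²φ, so apparent-area ratio = sec²φ₁ / sec²φ₂ = cos²φ₂ / cos²φ₁.
cos²φ₂ / cos²φ₁ = 4.1  ⇒  cos φ₁ = cos 8.9° / √4.1 = 0.9880/2.025 = 0.4879.
φ₁ = arccos(0.4879) ≈ 60.8°.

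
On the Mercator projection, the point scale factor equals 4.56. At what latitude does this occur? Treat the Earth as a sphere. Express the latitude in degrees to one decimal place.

Mercator scale is k = sec φ = 1/cos φ.
1/cos φ = 4.56  ⇒  cos φ = 0.2193  ⇒  φ = arccos(0.2193) ≈ 77.3°.

77.3°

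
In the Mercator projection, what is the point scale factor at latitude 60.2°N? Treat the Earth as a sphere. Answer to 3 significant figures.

2.01

The Mercator projection is conformal; its linear scale factor is the same in every direction and equals sec φ = 1/cos φ.
k = 1/cos 60.2° = 1/0.4970 = 2.012.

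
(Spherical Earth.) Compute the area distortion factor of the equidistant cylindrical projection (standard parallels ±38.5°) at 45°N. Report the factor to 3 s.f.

1.11

The equidistant cylindrical projection with φ₀ = 38.5° has h = 1 (meridians true) and k = cos φ₀ / cos φ along parallels.
Areal scale = h·k = 1 × cos φ₀ / cos φ; at 45°, h = 1.000, k = 1.107, so h·k = 1.107.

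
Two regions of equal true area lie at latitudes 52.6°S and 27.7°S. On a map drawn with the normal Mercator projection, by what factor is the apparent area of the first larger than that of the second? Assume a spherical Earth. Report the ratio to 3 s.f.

2.12

On Mercator, area is exaggerated by sec²φ = 1/cos²φ.
At 52.6°: sec²(52.6°) = 1/0.6074² = 2.711.
At 27.7°: sec²(27.7°) = 1/0.8854² = 1.276.
Ratio = 2.711/1.276 = cos²(27.7°)/cos²(52.6°) ≈ 2.12.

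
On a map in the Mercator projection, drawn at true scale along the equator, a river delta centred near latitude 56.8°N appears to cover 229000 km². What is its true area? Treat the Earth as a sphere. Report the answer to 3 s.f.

68700 km²

For Mercator, h = k = sec φ (a conformal cylindrical projection has a single point scale, 1/cos φ).
Areal scale = k² = sec²φ = 1/cos²(56.8°) = 1/0.5476² = 3.335.
True area = apparent / (areal scale) = 229000 / 3.335 ≈ 68700 km².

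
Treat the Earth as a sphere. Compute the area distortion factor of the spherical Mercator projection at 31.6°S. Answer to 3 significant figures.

Mercator is conformal, so the point scale is isotropic: h = k = sec φ = 1/cos φ.
Areal scale = k² = sec²φ = 1/cos²(31.6°) = 1/0.8517² = 1.378.

1.38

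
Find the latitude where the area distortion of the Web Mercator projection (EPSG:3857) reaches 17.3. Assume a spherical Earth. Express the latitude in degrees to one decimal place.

76.1°

Mercator areal scale is sec²φ.
sec²φ = 17.3  ⇒  cos²φ = 0.05780  ⇒  cos φ = 0.2404.
φ = arccos(0.2404) ≈ 76.1°.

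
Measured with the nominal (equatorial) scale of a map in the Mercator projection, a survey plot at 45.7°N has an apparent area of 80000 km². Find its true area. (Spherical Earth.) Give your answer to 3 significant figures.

Mercator is conformal, so the point scale is isotropic: h = k = sec φ = 1/cos φ.
Areal scale = k² = sec²φ = 1/cos²(45.7°) = 1/0.6984² = 2.050.
True area = apparent / (areal scale) = 80000 / 2.050 ≈ 39000 km².

39000 km²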